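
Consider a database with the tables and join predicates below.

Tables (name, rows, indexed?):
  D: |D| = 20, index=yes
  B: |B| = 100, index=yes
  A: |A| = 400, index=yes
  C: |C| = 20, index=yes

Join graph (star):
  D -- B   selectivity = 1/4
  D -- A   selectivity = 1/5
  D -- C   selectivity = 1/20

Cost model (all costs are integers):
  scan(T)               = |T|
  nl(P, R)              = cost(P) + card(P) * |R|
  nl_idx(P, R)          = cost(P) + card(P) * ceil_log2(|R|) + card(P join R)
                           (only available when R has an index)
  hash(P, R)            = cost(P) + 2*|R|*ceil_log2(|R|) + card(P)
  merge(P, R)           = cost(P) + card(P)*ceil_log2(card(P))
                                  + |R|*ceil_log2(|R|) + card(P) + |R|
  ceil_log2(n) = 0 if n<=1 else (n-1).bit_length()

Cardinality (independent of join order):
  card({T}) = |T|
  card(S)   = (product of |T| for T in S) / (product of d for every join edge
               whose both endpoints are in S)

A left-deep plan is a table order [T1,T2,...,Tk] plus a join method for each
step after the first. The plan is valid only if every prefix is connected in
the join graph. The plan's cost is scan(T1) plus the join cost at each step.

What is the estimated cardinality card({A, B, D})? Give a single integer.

Tables in S: A(400), B(100), D(20)
Edges inside S: D-B(d=4), D-A(d=5)
numerator = 400 * 100 * 20 = 800000
denominator = 4 * 5 = 20
card(S) = 800000 / 20 = 40000

40000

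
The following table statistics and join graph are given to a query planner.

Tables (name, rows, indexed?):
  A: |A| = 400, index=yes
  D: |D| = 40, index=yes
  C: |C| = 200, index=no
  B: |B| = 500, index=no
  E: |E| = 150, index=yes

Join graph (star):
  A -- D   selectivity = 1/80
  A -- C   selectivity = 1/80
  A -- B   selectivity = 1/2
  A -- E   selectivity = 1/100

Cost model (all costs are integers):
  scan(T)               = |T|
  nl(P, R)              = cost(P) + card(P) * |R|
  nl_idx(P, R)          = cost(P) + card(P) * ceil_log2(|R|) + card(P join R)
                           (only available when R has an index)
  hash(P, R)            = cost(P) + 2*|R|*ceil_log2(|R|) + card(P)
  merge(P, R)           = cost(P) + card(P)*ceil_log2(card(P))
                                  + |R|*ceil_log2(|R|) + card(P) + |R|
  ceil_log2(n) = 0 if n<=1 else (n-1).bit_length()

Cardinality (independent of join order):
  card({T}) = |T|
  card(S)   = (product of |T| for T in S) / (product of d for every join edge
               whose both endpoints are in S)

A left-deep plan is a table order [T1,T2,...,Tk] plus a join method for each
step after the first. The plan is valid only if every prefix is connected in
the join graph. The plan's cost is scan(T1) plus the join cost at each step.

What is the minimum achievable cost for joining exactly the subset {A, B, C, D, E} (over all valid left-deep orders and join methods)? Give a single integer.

15750

Selinger DP over subsets of {A,B,C,D,E}:
  {A}: scan cost=400, card=400
  {D}: scan cost=40, card=40
  {C}: scan cost=200, card=200
  {B}: scan cost=500, card=500
  {E}: scan cost=150, card=150
  {AD}: card=200; try (A,nl_idx)→600, (D,hash)→1280, (D,nl_idx)→3000, (A,merge)→4320, (D,merge)→4680, (A,hash)→7280 …(+2); best=600 via (A,nl_idx)
  {AC}: card=1000; try (A,nl_idx)→3000, (C,hash)→4000, (A,merge)→6000, (C,merge)→6200, (A,hash)→7600, (A,nl)→80200 …(+1); best=3000 via (A,nl_idx)
  {AB}: card=100000; try (A,hash)→8200, (B,merge)→9400, (A,merge)→9500, (B,hash)→9800, (A,nl_idx)→105000, (B,nl)→200400 …(+1); best=8200 via (A,hash)
  {AE}: card=600; try (A,nl_idx)→2100, (E,hash)→3200, (E,nl_idx)→4200, (A,merge)→5500, (E,merge)→5750, (A,hash)→7500 …(+2); best=2100 via (A,nl_idx)
  {ACD}: card=500; try (C,hash)→4000, (C,merge)→4200, (D,hash)→4480, (D,nl_idx)→9500, (D,merge)→14280, (C,nl)→40600 …(+1); best=4000 via (C,hash)
  {ABD}: card=50000; try (B,merge)→7400, (B,hash)→9800, (B,nl)→100600, (D,hash)→108680, (D,nl_idx)→658200, (D,merge)→1808480 …(+1); best=7400 via (B,merge)
  {ADE}: card=300; try (E,nl_idx)→2500, (D,hash)→3180, (E,hash)→3200, (E,merge)→3750, (D,nl_idx)→6000, (D,merge)→8980 …(+2); best=2500 via (E,nl_idx)
  {ABC}: card=250000; try (B,hash)→13000, (B,merge)→19000, (C,hash)→111400, (B,nl)→503000, (C,merge)→1810000, (C,nl)→20008200; best=13000 via (B,hash)
  {ACE}: card=1500; try (C,hash)→5900, (E,hash)→6400, (C,merge)→10500, (E,nl_idx)→12500, (E,merge)→15350, (C,nl)→122100 …(+1); best=5900 via (C,hash)
  {ABE}: card=150000; try (B,hash)→11700, (B,merge)→13700, (E,hash)→110600, (B,nl)→302100, (E,nl_idx)→958200, (E,merge)→1809550 …(+1); best=11700 via (B,hash)
  {ABCD}: card=125000; try (B,hash)→13500, (B,merge)→14000, (C,hash)→60600, (B,nl)→254000, (D,hash)→263480, (C,merge)→859200 …(+4); best=13500 via (B,hash)
  {ACDE}: card=750; try (C,hash)→6000, (E,hash)→6900, (C,merge)→7300, (D,hash)→7880, (E,nl_idx)→8750, (E,merge)→10350 …(+5); best=6000 via (C,hash)
  {ABDE}: card=75000; try (B,merge)→10500, (B,hash)→11800, (E,hash)→59800, (B,nl)→152500, (D,hash)→162180, (E,nl_idx)→482400 …(+5); best=10500 via (B,merge)
  {ABCE}: card=375000; try (B,hash)→16400, (B,merge)→28900, (C,hash)→164900, (E,hash)→265400, (B,nl)→755900, (E,nl_idx)→2388000 …(+4); best=16400 via (B,hash)
  {ABCDE}: card=187500; try (B,hash)→15750, (B,merge)→19250, (C,hash)→88700, (E,hash)→140900, (B,nl)→381000, (D,hash)→391880 …(+8); best=15750 via (B,hash)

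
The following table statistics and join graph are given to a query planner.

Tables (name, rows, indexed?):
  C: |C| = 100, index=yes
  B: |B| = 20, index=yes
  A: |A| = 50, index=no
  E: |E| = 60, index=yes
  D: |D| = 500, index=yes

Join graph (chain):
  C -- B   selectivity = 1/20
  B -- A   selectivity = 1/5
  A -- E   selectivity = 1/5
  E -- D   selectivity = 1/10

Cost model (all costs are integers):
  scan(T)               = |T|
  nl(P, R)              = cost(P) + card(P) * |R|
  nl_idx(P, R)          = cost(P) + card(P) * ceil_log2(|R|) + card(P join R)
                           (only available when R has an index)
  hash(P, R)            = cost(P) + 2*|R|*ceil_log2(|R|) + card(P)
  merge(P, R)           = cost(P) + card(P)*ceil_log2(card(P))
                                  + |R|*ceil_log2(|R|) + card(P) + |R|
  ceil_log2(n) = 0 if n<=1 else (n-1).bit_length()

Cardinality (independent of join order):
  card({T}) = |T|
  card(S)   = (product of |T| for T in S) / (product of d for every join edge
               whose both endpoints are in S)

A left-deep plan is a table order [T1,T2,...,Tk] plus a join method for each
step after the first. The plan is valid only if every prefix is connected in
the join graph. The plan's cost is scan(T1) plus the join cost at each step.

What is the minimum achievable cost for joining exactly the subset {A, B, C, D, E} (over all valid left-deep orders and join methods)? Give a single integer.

Selinger DP over subsets of {A,B,C,D,E}:
  {C}: scan cost=100, card=100
  {B}: scan cost=20, card=20
  {A}: scan cost=50, card=50
  {E}: scan cost=60, card=60
  {D}: scan cost=500, card=500
  {BC}: card=100; try (C,nl_idx)→260, (B,hash)→400, (B,nl_idx)→700, (C,merge)→940, (B,merge)→1020, (C,hash)→1440 …(+2); best=260 via (C,nl_idx)
  {AB}: card=200; try (B,hash)→300, (A,merge)→490, (B,nl_idx)→500, (B,merge)→520, (A,hash)→640, (A,nl)→1020 …(+1); best=300 via (B,hash)
  {AE}: card=600; try (A,hash)→720, (E,hash)→820, (E,merge)→820, (A,merge)→830, (E,nl_idx)→950, (E,nl)→3050 …(+1); best=720 via (A,hash)
  {DE}: card=3000; try (E,hash)→1720, (D,nl_idx)→3600, (D,merge)→5480, (E,merge)→5920, (E,nl_idx)→6500, (D,hash)→9120 …(+2); best=1720 via (E,hash)
  {ABC}: card=1000; try (A,hash)→960, (A,merge)→1410, (C,hash)→1900, (C,nl_idx)→2700, (C,merge)→2900, (A,nl)→5260 …(+1); best=960 via (A,hash)
  {ABE}: card=2400; try (E,hash)→1220, (B,hash)→1520, (E,merge)→2520, (E,nl_idx)→3900, (B,nl_idx)→6120, (B,merge)→7440 …(+2); best=1220 via (E,hash)
  {ADE}: card=30000; try (A,hash)→5320, (D,hash)→10320, (D,merge)→12320, (D,nl_idx)→36120, (A,merge)→41070, (A,nl)→151720 …(+1); best=5320 via (A,hash)
  {ABCE}: card=12000; try (E,hash)→2680, (C,hash)→5020, (E,merge)→12380, (E,nl_idx)→18960, (C,nl_idx)→30020, (C,merge)→33220 …(+2); best=2680 via (E,hash)
  {ABDE}: card=120000; try (D,hash)→12620, (B,hash)→35520, (D,merge)→37420, (D,nl_idx)→142820, (B,nl_idx)→275320, (B,merge)→485440 …(+2); best=12620 via (D,hash)
  {ABCDE}: card=600000; try (D,hash)→23680, (C,hash)→134020, (D,merge)→187680, (D,nl_idx)→710680, (C,nl_idx)→1452620, (C,merge)→2173420 …(+2); best=23680 via (D,hash)

23680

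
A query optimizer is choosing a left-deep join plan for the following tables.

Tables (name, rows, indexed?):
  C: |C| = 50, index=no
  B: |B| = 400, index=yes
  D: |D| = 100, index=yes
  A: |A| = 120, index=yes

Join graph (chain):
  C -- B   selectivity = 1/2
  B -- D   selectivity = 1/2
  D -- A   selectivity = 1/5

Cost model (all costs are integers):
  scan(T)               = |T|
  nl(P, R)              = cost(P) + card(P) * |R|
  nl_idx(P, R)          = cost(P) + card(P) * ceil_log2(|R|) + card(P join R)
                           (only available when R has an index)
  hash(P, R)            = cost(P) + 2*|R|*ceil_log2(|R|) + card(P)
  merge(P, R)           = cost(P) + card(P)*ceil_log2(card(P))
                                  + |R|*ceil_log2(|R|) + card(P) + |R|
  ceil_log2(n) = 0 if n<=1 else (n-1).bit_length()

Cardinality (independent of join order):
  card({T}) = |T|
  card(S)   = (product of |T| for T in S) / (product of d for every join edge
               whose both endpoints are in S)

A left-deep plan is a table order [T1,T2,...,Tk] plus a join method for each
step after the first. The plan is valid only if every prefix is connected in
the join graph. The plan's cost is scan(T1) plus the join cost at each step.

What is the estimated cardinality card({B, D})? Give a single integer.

Tables in S: B(400), D(100)
Edges inside S: B-D(d=2)
numerator = 400 * 100 = 40000
denominator = 2 = 2
card(S) = 40000 / 2 = 20000

20000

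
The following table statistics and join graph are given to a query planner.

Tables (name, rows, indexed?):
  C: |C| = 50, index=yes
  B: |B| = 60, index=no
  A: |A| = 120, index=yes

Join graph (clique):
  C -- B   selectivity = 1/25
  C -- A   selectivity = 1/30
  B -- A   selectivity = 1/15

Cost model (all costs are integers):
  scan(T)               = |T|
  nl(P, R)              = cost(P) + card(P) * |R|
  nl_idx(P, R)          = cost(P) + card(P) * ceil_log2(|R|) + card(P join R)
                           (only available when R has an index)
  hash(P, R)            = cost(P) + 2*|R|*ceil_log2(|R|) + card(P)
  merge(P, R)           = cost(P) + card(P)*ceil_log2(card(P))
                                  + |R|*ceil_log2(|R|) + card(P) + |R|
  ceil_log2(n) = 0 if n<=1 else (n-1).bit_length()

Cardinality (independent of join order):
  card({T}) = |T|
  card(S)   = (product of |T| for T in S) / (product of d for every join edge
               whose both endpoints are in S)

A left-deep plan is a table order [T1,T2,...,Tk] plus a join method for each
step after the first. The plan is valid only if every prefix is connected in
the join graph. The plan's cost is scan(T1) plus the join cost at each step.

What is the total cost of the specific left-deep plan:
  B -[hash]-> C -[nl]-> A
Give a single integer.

15120

step 1: scan B: cost=60, card=60
step 2: join C via hash
    card(P join C) = 60*50/(25) = 120
    cost = 60 + 2*50*6 + 60 = 720
step 3: join A via nl
    card(P join A) = 120*120/(30*15) = 32
    cost = 720 + 120*120 = 15120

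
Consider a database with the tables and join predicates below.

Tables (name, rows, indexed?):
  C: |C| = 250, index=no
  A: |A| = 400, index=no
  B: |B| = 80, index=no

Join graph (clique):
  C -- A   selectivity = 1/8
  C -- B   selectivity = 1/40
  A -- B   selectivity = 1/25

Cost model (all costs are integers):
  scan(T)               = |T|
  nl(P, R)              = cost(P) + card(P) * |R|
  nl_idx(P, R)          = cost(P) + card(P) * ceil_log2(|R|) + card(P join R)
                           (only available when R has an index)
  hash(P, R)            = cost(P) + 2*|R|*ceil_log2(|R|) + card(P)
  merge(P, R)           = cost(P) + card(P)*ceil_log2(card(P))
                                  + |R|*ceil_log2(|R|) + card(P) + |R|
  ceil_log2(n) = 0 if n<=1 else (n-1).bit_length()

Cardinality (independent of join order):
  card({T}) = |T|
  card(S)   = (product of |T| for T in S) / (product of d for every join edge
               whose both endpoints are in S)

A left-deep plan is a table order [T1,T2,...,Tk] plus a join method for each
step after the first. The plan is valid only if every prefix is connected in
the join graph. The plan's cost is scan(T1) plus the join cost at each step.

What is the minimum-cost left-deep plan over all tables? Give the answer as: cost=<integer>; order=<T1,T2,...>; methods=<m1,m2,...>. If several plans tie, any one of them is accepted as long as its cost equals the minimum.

cost=7200; order=A,B,C; methods=hash,hash

Selinger DP (subsets sized 1..n):
  {C}: scan cost=250, card=250
  {A}: scan cost=400, card=400
  {B}: scan cost=80, card=80
  {AC}: card=12500; try (C,hash)→4800, (A,merge)→6500, (C,merge)→6650, (A,hash)→7700, (A,nl)→100250, (C,nl)→100400; best=4800 via (C,hash)
  {BC}: card=500; try (B,hash)→1620, (C,merge)→2970, (B,merge)→3140, (C,hash)→4160, (C,nl)→20080, (B,nl)→20250; best=1620 via (B,hash)
  {AB}: card=1280; try (B,hash)→1920, (A,merge)→4720, (B,merge)→5040, (A,hash)→7360, (A,nl)→32080, (B,nl)→32400; best=1920 via (B,hash)
  {ABC}: card=1000; try (C,hash)→7200, (A,hash)→9320, (A,merge)→10620, (B,hash)→18420, (C,merge)→19530, (B,merge)→192940 …(+3); best=7200 via (C,hash)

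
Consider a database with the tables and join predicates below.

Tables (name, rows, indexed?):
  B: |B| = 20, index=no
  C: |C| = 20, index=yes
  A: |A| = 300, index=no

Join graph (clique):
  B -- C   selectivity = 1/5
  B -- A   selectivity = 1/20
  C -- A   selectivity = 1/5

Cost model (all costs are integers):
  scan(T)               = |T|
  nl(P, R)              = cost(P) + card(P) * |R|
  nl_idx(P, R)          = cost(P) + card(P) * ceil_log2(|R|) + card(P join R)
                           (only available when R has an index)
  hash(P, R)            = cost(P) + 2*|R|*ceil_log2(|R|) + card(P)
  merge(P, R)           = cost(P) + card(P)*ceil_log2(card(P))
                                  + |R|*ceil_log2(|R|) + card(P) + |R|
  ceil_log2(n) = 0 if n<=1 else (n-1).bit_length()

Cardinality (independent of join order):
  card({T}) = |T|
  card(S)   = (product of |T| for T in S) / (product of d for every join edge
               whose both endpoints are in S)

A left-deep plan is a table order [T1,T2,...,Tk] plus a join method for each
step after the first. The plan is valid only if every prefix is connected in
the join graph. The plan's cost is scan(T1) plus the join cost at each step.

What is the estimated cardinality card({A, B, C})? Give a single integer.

240

Tables in S: A(300), B(20), C(20)
Edges inside S: B-C(d=5), B-A(d=20), C-A(d=5)
numerator = 300 * 20 * 20 = 120000
denominator = 5 * 20 * 5 = 500
card(S) = 120000 / 500 = 240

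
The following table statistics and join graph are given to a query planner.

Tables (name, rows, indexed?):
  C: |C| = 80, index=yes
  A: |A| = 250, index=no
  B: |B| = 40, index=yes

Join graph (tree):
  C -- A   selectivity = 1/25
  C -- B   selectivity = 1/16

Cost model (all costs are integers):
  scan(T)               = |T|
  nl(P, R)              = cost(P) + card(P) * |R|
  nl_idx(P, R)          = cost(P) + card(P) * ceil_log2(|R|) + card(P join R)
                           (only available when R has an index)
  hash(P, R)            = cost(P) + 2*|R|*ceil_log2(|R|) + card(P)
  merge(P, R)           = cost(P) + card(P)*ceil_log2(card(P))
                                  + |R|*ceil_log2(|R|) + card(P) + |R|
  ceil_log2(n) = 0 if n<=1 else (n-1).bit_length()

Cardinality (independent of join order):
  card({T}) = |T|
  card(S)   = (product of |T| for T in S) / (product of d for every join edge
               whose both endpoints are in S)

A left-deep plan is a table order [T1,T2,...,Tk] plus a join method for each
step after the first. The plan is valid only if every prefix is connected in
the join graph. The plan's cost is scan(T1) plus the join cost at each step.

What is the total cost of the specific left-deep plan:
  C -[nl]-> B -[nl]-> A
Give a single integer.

53280

step 1: scan C: cost=80, card=80
step 2: join B via nl
    card(P join B) = 80*40/(16) = 200
    cost = 80 + 80*40 = 3280
step 3: join A via nl
    card(P join A) = 200*250/(25) = 2000
    cost = 3280 + 200*250 = 53280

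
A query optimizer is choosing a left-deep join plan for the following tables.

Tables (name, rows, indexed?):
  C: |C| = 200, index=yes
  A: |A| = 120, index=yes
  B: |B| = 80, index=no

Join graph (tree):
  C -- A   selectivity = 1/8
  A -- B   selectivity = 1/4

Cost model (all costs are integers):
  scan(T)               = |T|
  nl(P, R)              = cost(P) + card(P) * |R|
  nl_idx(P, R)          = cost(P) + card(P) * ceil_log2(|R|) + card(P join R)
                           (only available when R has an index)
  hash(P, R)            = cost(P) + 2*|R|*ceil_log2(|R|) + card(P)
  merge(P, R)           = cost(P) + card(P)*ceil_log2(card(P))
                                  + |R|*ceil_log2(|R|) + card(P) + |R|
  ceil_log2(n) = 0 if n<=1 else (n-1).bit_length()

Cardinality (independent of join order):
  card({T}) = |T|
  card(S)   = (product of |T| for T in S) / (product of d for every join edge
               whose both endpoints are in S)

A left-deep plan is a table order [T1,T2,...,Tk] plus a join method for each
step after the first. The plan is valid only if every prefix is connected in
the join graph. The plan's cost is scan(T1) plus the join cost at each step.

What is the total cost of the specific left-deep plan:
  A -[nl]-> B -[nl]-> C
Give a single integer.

489720

step 1: scan A: cost=120, card=120
step 2: join B via nl
    card(P join B) = 120*80/(4) = 2400
    cost = 120 + 120*80 = 9720
step 3: join C via nl
    card(P join C) = 2400*200/(8) = 60000
    cost = 9720 + 2400*200 = 489720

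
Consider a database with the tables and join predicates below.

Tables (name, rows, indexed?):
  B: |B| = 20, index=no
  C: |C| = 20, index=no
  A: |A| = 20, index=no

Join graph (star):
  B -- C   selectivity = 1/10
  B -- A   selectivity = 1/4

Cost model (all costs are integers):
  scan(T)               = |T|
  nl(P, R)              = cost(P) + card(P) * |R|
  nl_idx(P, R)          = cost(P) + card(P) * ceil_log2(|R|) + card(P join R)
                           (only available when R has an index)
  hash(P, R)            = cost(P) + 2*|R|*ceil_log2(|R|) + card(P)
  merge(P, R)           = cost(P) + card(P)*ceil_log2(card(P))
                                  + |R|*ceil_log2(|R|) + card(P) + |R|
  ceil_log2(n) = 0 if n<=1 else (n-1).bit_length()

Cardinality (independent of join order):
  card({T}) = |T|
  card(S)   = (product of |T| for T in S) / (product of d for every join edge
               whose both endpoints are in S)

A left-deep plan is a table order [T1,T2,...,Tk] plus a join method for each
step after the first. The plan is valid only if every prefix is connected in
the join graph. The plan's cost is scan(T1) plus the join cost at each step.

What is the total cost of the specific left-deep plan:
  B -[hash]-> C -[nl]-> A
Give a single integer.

1040

step 1: scan B: cost=20, card=20
step 2: join C via hash
    card(P join C) = 20*20/(10) = 40
    cost = 20 + 2*20*5 + 20 = 240
step 3: join A via nl
    card(P join A) = 40*20/(4) = 200
    cost = 240 + 40*20 = 1040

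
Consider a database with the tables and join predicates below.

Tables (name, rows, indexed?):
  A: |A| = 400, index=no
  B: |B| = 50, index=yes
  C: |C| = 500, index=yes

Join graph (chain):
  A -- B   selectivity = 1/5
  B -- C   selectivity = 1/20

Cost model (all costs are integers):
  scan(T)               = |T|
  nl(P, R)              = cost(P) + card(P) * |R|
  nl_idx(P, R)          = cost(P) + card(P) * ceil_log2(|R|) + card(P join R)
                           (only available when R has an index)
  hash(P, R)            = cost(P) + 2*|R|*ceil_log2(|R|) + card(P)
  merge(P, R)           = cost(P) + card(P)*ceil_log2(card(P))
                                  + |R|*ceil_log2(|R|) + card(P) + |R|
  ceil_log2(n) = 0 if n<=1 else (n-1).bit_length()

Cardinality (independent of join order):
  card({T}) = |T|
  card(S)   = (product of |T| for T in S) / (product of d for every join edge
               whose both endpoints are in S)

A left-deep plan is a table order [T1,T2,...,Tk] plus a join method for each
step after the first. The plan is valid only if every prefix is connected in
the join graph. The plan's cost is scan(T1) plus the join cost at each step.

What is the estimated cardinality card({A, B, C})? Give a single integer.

100000

Tables in S: A(400), B(50), C(500)
Edges inside S: A-B(d=5), B-C(d=20)
numerator = 400 * 50 * 500 = 10000000
denominator = 5 * 20 = 100
card(S) = 10000000 / 100 = 100000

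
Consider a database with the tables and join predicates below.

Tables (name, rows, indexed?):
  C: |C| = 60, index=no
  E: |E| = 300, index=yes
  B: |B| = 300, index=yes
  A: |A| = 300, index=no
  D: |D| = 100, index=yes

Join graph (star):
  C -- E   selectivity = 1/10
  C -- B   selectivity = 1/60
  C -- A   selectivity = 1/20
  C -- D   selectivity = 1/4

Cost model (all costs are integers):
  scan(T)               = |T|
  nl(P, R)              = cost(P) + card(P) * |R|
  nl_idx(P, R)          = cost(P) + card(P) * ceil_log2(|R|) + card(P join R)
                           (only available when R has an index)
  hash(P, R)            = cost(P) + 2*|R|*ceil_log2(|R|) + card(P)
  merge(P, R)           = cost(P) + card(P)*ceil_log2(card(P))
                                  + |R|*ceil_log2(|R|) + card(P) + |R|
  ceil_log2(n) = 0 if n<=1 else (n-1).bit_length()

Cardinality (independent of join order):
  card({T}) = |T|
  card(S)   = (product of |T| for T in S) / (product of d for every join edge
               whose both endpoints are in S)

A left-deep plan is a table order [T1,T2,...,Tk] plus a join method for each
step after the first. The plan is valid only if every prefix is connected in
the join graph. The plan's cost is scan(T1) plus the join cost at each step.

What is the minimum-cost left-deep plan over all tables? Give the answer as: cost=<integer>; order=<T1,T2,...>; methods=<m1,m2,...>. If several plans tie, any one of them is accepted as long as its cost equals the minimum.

Selinger DP (subsets sized 1..n):
  {C}: scan cost=60, card=60
  {E}: scan cost=300, card=300
  {B}: scan cost=300, card=300
  {A}: scan cost=300, card=300
  {D}: scan cost=100, card=100
  {CE}: card=1800; try (C,hash)→1320, (E,nl_idx)→2400, (E,merge)→3480, (C,merge)→3720, (E,hash)→5520, (E,nl)→18060 …(+1); best=1320 via (C,hash)
  {BC}: card=300; try (B,nl_idx)→900, (C,hash)→1320, (B,merge)→3480, (C,merge)→3720, (B,hash)→5520, (B,nl)→18060 …(+1); best=900 via (B,nl_idx)
  {AC}: card=900; try (C,hash)→1320, (A,merge)→3480, (C,merge)→3720, (A,hash)→5520, (A,nl)→18060, (C,nl)→18300; best=1320 via (C,hash)
  {CD}: card=1500; try (C,hash)→920, (D,merge)→1280, (C,merge)→1320, (D,hash)→1520, (D,nl_idx)→1980, (D,nl)→6060 …(+1); best=920 via (C,hash)
  {BCE}: card=9000; try (E,hash)→6600, (E,merge)→6900, (B,hash)→8520, (E,nl_idx)→12600, (B,merge)→25920, (B,nl_idx)→26520 …(+2); best=6600 via (E,hash)
  {ACE}: card=27000; try (E,hash)→7620, (A,hash)→8520, (E,merge)→14220, (A,merge)→25920, (E,nl_idx)→36420, (E,nl)→271320 …(+1); best=7620 via (E,hash)
  {CDE}: card=45000; try (D,hash)→4520, (E,hash)→7820, (E,merge)→21920, (D,merge)→23720, (D,nl_idx)→58920, (E,nl_idx)→59420 …(+2); best=4520 via (D,hash)
  {ABC}: card=4500; try (A,hash)→6600, (A,merge)→6900, (B,hash)→7620, (B,nl_idx)→13920, (B,merge)→14220, (A,nl)→90900 …(+1); best=6600 via (A,hash)
  {BCD}: card=7500; try (D,hash)→2600, (D,merge)→4700, (B,hash)→7820, (D,nl_idx)→10500, (B,merge)→21920, (B,nl_idx)→21920 …(+2); best=2600 via (D,hash)
  {ACD}: card=22500; try (D,hash)→3620, (A,hash)→7820, (D,merge)→12020, (A,merge)→21920, (D,nl_idx)→30120, (D,nl)→91320 …(+1); best=3620 via (D,hash)
  {ABCE}: card=135000; try (E,hash)→16500, (A,hash)→21000, (B,hash)→40020, (E,merge)→72600, (A,merge)→144600, (E,nl_idx)→182100 …(+5); best=16500 via (E,hash)
  {BCDE}: card=225000; try (E,hash)→15500, (D,hash)→17000, (B,hash)→54920, (E,merge)→110600, (D,merge)→142400, (D,nl_idx)→294600 …(+6); best=15500 via (E,hash)
  {ACDE}: card=675000; try (E,hash)→31520, (D,hash)→36020, (A,hash)→54920, (E,merge)→366620, (D,merge)→440420, (A,merge)→772520 …(+5); best=31520 via (E,hash)
  {ABCD}: card=112500; try (D,hash)→12500, (A,hash)→15500, (B,hash)→31520, (D,merge)→70400, (A,merge)→110600, (D,nl_idx)→150600 …(+5); best=12500 via (D,hash)
  {ABCDE}: card=3375000; try (E,hash)→130400, (D,hash)→152900, (A,hash)→245900, (B,hash)→711920, (E,merge)→2040500, (D,merge)→2582300 …(+9); best=130400 via (E,hash)

cost=130400; order=C,B,A,D,E; methods=nl_idx,hash,hash,hash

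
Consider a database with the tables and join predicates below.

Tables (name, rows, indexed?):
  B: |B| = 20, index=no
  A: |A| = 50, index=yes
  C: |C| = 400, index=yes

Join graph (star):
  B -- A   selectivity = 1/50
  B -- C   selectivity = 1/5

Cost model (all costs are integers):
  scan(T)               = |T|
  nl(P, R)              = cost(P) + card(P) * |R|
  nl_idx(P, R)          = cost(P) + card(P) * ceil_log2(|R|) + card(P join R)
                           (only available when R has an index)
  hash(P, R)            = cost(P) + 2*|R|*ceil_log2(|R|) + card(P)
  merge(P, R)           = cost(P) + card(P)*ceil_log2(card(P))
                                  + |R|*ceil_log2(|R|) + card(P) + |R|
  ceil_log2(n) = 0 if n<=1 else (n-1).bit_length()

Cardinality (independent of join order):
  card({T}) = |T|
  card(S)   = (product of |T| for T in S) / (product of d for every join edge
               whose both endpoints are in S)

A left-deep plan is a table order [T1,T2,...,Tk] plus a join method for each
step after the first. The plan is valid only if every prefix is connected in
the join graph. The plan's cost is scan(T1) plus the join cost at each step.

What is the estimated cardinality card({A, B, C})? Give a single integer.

Tables in S: A(50), B(20), C(400)
Edges inside S: B-A(d=50), B-C(d=5)
numerator = 50 * 20 * 400 = 400000
denominator = 50 * 5 = 250
card(S) = 400000 / 250 = 1600

1600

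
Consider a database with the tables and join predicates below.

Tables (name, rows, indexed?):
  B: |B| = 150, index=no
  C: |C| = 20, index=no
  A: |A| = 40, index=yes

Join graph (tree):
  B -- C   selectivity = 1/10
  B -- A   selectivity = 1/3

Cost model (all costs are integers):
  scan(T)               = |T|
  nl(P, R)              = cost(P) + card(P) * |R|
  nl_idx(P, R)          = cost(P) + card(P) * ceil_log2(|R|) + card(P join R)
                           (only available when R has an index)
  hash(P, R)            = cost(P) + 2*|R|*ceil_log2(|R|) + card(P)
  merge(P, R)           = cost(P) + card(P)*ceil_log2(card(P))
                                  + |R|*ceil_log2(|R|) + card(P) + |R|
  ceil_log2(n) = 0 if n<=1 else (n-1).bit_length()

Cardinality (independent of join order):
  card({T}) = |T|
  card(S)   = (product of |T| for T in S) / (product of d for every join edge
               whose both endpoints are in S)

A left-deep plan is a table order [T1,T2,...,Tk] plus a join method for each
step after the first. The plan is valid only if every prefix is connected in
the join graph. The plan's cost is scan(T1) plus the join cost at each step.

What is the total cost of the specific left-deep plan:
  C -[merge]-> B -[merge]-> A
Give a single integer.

step 1: scan C: cost=20, card=20
step 2: join B via merge
    card(P join B) = 20*150/(10) = 300
    cost = 20 + 20*5 + 150*8 + 20 + 150 = 1490
step 3: join A via merge
    card(P join A) = 300*40/(3) = 4000
    cost = 1490 + 300*9 + 40*6 + 300 + 40 = 4770

4770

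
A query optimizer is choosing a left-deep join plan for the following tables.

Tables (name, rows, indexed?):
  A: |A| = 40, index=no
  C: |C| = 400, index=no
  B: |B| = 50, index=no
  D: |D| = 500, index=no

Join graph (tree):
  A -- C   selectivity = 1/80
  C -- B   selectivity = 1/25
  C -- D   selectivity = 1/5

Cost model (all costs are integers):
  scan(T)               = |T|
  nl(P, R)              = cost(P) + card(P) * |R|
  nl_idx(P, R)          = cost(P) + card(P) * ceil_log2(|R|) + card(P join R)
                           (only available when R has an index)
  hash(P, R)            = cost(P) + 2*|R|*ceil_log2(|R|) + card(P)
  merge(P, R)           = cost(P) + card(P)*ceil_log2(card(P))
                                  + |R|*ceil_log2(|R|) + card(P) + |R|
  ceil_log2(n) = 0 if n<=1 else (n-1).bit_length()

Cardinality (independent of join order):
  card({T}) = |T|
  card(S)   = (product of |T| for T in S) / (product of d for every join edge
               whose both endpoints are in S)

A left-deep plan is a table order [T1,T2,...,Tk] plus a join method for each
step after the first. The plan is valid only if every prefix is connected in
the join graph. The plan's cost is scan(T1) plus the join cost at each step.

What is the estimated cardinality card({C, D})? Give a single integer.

40000

Tables in S: C(400), D(500)
Edges inside S: C-D(d=5)
numerator = 400 * 500 = 200000
denominator = 5 = 5
card(S) = 200000 / 5 = 40000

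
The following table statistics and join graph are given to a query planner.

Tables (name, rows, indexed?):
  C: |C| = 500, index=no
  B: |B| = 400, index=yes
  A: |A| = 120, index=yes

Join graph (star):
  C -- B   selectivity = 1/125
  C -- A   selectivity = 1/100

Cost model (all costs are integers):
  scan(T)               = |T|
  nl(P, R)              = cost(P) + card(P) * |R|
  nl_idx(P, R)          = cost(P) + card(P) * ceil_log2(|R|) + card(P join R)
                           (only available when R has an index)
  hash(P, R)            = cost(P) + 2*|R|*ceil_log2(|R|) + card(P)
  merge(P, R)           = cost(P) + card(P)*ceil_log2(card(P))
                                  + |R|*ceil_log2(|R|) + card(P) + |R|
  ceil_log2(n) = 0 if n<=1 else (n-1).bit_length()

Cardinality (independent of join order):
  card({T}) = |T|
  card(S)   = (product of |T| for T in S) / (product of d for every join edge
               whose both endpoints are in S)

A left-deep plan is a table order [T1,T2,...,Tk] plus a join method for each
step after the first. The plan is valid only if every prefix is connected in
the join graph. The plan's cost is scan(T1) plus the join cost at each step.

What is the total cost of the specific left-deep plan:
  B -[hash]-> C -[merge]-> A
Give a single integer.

step 1: scan B: cost=400, card=400
step 2: join C via hash
    card(P join C) = 400*500/(125) = 1600
    cost = 400 + 2*500*9 + 400 = 9800
step 3: join A via merge
    card(P join A) = 1600*120/(100) = 1920
    cost = 9800 + 1600*11 + 120*7 + 1600 + 120 = 29960

29960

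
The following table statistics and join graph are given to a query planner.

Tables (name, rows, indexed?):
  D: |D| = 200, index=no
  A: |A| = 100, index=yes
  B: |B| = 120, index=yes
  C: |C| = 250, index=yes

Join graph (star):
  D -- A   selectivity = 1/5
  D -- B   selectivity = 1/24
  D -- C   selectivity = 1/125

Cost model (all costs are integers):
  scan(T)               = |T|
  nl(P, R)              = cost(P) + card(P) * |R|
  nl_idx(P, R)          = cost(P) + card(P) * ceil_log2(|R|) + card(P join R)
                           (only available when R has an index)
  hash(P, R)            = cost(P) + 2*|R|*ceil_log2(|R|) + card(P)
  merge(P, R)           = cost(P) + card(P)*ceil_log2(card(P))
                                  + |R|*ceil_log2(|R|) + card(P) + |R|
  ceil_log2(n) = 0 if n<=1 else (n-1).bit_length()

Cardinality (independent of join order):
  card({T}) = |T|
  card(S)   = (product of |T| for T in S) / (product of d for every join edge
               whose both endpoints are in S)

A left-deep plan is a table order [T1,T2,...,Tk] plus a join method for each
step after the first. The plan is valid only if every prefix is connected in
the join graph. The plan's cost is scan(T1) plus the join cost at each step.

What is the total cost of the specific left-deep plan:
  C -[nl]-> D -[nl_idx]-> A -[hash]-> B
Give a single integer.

step 1: scan C: cost=250, card=250
step 2: join D via nl
    card(P join D) = 250*200/(125) = 400
    cost = 250 + 250*200 = 50250
step 3: join A via nl_idx
    card(P join A) = 400*100/(5) = 8000
    cost = 50250 + 400*7 + 8000 = 61050
step 4: join B via hash
    card(P join B) = 8000*120/(24) = 40000
    cost = 61050 + 2*120*7 + 8000 = 70730

70730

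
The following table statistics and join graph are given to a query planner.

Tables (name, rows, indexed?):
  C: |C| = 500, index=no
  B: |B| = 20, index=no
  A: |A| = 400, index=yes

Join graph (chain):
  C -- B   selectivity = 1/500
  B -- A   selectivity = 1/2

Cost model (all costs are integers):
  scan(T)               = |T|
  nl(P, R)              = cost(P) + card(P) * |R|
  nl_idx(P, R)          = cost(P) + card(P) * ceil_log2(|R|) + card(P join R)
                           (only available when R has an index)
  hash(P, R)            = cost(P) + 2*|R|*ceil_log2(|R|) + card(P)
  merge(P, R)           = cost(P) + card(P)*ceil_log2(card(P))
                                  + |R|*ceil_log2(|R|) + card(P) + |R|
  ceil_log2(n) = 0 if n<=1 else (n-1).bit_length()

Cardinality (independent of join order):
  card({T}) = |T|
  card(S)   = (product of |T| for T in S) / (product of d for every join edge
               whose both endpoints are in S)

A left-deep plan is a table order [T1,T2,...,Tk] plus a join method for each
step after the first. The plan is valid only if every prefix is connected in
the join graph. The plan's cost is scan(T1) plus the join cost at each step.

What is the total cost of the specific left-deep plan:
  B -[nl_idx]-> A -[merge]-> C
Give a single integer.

step 1: scan B: cost=20, card=20
step 2: join A via nl_idx
    card(P join A) = 20*400/(2) = 4000
    cost = 20 + 20*9 + 4000 = 4200
step 3: join C via merge
    card(P join C) = 4000*500/(500) = 4000
    cost = 4200 + 4000*12 + 500*9 + 4000 + 500 = 61200

61200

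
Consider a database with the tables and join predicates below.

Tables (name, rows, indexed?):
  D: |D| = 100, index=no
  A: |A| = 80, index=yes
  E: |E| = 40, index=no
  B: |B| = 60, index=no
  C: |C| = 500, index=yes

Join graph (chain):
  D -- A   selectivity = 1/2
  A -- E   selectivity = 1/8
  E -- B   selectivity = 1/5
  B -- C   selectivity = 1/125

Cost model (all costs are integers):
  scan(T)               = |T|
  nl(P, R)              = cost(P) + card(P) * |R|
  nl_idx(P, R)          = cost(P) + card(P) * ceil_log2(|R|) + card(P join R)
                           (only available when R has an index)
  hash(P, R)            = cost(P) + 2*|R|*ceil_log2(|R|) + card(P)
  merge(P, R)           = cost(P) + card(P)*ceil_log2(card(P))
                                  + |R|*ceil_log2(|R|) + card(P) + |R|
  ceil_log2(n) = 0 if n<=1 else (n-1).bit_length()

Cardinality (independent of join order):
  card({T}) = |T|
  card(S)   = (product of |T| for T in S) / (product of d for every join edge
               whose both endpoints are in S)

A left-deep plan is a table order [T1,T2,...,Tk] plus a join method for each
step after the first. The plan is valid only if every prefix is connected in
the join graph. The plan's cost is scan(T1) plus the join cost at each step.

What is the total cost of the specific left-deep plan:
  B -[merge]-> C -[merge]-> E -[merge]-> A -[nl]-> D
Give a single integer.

1951600

step 1: scan B: cost=60, card=60
step 2: join C via merge
    card(P join C) = 60*500/(125) = 240
    cost = 60 + 60*6 + 500*9 + 60 + 500 = 5480
step 3: join E via merge
    card(P join E) = 240*40/(5) = 1920
    cost = 5480 + 240*8 + 40*6 + 240 + 40 = 7920
step 4: join A via merge
    card(P join A) = 1920*80/(8) = 19200
    cost = 7920 + 1920*11 + 80*7 + 1920 + 80 = 31600
step 5: join D via nl
    card(P join D) = 19200*100/(2) = 960000
    cost = 31600 + 19200*100 = 1951600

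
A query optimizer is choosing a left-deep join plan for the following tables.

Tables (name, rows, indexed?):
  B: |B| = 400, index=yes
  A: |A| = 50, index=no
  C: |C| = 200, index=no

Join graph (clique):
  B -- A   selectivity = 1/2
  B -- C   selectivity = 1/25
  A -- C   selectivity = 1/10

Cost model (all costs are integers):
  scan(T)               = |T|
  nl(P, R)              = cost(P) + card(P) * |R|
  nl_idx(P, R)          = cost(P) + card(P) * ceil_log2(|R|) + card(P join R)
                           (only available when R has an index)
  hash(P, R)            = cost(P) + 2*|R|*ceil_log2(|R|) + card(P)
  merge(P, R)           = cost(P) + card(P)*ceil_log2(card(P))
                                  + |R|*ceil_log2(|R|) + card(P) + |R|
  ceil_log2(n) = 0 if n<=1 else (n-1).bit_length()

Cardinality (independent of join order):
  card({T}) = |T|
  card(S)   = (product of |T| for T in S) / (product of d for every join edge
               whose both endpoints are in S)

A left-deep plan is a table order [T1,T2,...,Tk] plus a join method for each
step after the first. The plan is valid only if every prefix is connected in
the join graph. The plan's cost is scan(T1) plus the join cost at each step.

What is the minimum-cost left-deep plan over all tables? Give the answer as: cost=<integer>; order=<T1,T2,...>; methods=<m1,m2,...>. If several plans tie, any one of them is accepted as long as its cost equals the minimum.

cost=7800; order=B,C,A; methods=hash,hash

Selinger DP (subsets sized 1..n):
  {B}: scan cost=400, card=400
  {A}: scan cost=50, card=50
  {C}: scan cost=200, card=200
  {AB}: card=10000; try (A,hash)→1400, (B,merge)→4400, (A,merge)→4750, (B,hash)→7300, (B,nl_idx)→10500, (B,nl)→20050 …(+1); best=1400 via (A,hash)
  {BC}: card=3200; try (C,hash)→4000, (B,nl_idx)→5200, (B,merge)→6000, (C,merge)→6200, (B,hash)→7600, (B,nl)→80200 …(+1); best=4000 via (C,hash)
  {AC}: card=1000; try (A,hash)→1000, (C,merge)→2200, (A,merge)→2350, (C,hash)→3300, (C,nl)→10050, (A,nl)→10200; best=1000 via (A,hash)
  {ABC}: card=8000; try (A,hash)→7800, (B,hash)→9200, (C,hash)→14600, (B,merge)→16000, (B,nl_idx)→18000, (A,merge)→45950 …(+4); best=7800 via (A,hash)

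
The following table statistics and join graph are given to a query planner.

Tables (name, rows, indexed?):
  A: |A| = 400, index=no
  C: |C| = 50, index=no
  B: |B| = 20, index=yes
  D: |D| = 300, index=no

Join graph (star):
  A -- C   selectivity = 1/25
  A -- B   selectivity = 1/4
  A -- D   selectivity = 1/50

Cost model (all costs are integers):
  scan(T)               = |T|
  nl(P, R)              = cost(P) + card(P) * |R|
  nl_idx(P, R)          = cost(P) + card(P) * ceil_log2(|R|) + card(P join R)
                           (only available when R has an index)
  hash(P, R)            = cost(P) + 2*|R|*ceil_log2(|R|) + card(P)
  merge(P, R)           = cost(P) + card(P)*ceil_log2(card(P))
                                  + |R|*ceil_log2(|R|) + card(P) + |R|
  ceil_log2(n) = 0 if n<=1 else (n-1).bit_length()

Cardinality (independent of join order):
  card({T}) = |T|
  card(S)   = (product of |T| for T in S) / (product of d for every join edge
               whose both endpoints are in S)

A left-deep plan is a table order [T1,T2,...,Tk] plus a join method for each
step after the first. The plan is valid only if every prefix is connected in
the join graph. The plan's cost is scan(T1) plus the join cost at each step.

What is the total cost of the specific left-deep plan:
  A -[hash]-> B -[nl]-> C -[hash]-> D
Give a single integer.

110400

step 1: scan A: cost=400, card=400
step 2: join B via hash
    card(P join B) = 400*20/(4) = 2000
    cost = 400 + 2*20*5 + 400 = 1000
step 3: join C via nl
    card(P join C) = 2000*50/(25) = 4000
    cost = 1000 + 2000*50 = 101000
step 4: join D via hash
    card(P join D) = 4000*300/(50) = 24000
    cost = 101000 + 2*300*9 + 4000 = 110400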